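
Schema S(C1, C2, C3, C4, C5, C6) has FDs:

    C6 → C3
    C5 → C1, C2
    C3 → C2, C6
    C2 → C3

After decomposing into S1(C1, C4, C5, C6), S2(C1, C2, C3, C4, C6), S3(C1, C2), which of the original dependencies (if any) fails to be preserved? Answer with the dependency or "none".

none

C6 → C3 lies within S2.
C5 → C1, C2: restricted closure across fragments reaches C1, C2.
C3 → C2, C6 lies within S2.
C2 → C3 lies within S2.
Every dependency is enforceable on the fragments, so the decomposition is dependency-preserving.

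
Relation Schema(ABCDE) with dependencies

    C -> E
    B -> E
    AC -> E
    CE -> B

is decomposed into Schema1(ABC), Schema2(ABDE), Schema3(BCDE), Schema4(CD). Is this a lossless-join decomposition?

Chase test. Columns are ABCDE; row i has aⱼ where attribute j ∈ Schemai, else bᵢⱼ.
Initial tableau (one row per fragment):
  row 1: a1 a2 a3 b14 b15
  row 2: a1 a2 b23 a4 a5
  row 3: b31 a2 a3 a4 a5
  row 4: b41 b42 a3 a4 b45
Rows 1 and 3 agree on C; apply C→E and equate their E entries.
Rows 1 and 4 agree on C; apply C→E and equate their E entries.
Rows 1 and 4 agree on CE; apply CE→B and equate their B entries.
No row becomes fully distinguished — the join is lossy.

No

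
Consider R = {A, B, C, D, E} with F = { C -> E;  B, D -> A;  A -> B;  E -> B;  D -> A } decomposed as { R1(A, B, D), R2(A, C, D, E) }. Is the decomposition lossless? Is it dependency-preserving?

lossless but not dependency-preserving

Lossless test: (A, D)⁺ = {A, B, D}, which contains all of one fragment — lossless.
Dependency preservation: the restricted closure of {E} across the fragments never reaches {B}, so E → B cannot be enforced without a join — not preserved.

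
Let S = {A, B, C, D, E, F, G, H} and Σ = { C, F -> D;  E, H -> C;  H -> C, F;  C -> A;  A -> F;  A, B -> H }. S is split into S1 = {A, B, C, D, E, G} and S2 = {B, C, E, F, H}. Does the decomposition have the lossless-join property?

Common attributes: S1 ∩ S2 = {B, C, E}.
Closure of {B, C, E}: C → A applies, adding A; A → F applies, adding F; A, B → H applies, adding H; C, F → D applies, adding D. So (B, C, E)⁺ = {A, B, C, D, E, F, H}.
This closure contains every attribute of S2, so S1 ∩ S2 → S2. The join is lossless.

Yes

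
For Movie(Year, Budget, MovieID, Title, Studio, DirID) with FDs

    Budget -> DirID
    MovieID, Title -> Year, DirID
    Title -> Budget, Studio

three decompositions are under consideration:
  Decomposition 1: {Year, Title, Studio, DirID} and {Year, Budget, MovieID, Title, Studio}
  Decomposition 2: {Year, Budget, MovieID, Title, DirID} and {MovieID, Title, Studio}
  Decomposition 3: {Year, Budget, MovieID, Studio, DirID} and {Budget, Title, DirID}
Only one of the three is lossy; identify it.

Decomposition 1: common = {Year, Title, Studio}, closure = {Year, Budget, Title, Studio, DirID} → lossless.
Decomposition 2: common = {MovieID, Title}, closure = {Year, Budget, MovieID, Title, Studio, DirID} → lossless.
Decomposition 3: common = {Budget, DirID}, closure = {Budget, DirID} → lossy.

Decomposition 3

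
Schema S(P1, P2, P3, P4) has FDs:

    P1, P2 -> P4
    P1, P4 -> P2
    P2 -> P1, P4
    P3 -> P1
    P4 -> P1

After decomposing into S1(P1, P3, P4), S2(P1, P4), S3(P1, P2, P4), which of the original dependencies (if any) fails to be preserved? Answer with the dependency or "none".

P1, P2 → P4 lies within S3.
P1, P4 → P2 lies within S3.
P2 → P1, P4 lies within S3.
P3 → P1 lies within S1.
P4 → P1 lies within S1.
Every dependency is enforceable on the fragments, so the decomposition is dependency-preserving.

none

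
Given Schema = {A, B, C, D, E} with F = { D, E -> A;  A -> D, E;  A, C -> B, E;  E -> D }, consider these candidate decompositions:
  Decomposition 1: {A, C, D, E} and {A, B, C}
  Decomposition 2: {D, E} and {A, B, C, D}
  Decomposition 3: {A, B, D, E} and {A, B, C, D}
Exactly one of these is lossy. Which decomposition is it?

Decomposition 2

Decomposition 1: common = {A, C}, closure = {A, B, C, D, E} → lossless.
Decomposition 2: common = {D}, closure = {D} → lossy.
Decomposition 3: common = {A, B, D}, closure = {A, B, D, E} → lossless.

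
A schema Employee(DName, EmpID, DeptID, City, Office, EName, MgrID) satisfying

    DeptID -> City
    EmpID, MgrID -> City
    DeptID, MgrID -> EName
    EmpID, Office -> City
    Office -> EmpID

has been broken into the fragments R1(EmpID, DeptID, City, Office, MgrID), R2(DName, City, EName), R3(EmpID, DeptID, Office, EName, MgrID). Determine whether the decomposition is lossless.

Chase test. Columns are DName, EmpID, DeptID, City, Office, EName, MgrID; row i has aⱼ where attribute j ∈ Ri, else bᵢⱼ.
Initial tableau (one row per fragment):
  row 1: b11 a2 a3 a4 a5 b16 a7
  row 2: a1 b22 b23 a4 b25 a6 b27
  row 3: b31 a2 a3 b34 a5 a6 a7
Rows 1 and 3 agree on DeptID; apply DeptID→City and equate their City entries.
Rows 1 and 3 agree on DeptID, MgrID; apply DeptID, MgrID→EName and equate their EName entries.
No row becomes fully distinguished — the join is lossy.

No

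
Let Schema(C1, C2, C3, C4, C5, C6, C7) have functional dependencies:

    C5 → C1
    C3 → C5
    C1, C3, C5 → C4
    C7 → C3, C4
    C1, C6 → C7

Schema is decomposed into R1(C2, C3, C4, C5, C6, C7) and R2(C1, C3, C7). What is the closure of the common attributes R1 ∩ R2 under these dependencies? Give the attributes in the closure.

C1, C3, C4, C5, C7

R1 ∩ R2 = {C3, C7}.
C3 → C5 applies, adding C5
C7 → C3, C4 applies, adding C4
C5 → C1 applies, adding C1
Closure: {C1, C3, C4, C5, C7}.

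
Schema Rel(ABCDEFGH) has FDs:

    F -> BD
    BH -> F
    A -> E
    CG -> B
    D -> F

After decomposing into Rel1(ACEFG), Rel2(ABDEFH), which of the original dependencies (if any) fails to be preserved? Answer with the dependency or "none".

CG -> B

Check CG → B: no single fragment contains all of {BCG}, and the restricted closure of {CG} across the fragments never reaches {B}.
F → BD is preserved.
BH → F is preserved.
A → E is preserved.
D → F is preserved.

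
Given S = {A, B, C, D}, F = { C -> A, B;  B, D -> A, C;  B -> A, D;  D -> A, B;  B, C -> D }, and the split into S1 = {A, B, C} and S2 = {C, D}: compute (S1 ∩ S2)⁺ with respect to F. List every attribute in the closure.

S1 ∩ S2 = {C}.
C → A, B applies, adding A, B
B → A, D applies, adding D
Closure: {A, B, C, D}.

A, B, C, D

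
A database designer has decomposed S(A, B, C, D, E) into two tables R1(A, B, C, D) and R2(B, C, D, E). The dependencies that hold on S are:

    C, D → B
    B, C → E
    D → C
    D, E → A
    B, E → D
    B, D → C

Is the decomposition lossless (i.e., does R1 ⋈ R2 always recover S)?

Common attributes: R1 ∩ R2 = {B, C, D}.
Closure of {B, C, D}: B, C → E applies, adding E; D, E → A applies, adding A. So (B, C, D)⁺ = {A, B, C, D, E}.
This closure contains every attribute of R1, so R1 ∩ R2 → R1. The join is lossless.

Yes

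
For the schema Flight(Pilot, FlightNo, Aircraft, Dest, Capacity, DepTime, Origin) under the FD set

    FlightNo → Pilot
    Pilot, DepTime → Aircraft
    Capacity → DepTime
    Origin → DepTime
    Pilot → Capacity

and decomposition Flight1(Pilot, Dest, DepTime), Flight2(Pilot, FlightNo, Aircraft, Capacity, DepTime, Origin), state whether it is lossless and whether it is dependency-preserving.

lossy but dependency-preserving

Lossless test: (Pilot, DepTime)⁺ = {Pilot, Aircraft, Capacity, DepTime}, which is a superkey of neither fragment — lossy.
Dependency preservation: every FD's attributes lie within a single fragment, so each can be enforced locally — preserved.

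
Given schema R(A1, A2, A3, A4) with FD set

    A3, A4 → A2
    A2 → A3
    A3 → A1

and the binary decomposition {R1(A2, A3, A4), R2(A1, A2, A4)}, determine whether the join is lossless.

Common attributes: R1 ∩ R2 = {A2, A4}.
Closure of {A2, A4}: A2 → A3 applies, adding A3; A3 → A1 applies, adding A1. So (A2, A4)⁺ = {A1, A2, A3, A4}.
This closure contains every attribute of R1, so R1 ∩ R2 → R1. The join is lossless.

Yes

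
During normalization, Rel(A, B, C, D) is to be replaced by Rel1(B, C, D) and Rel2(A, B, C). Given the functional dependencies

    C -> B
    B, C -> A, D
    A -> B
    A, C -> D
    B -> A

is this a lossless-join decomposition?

Common attributes: Rel1 ∩ Rel2 = {B, C}.
Closure of {B, C}: B, C → A, D applies, adding A, D. So (B, C)⁺ = {A, B, C, D}.
This closure contains every attribute of Rel1, so Rel1 ∩ Rel2 → Rel1. The join is lossless.

Yes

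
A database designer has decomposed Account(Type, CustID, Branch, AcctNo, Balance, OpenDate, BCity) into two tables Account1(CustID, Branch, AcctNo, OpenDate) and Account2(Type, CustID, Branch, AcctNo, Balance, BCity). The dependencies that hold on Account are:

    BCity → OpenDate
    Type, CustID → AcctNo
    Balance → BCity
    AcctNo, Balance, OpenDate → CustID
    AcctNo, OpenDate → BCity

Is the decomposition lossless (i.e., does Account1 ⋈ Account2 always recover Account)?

No

Common attributes: Account1 ∩ Account2 = {CustID, Branch, AcctNo}.
No dependency enlarges {CustID, Branch, AcctNo}, so (CustID, Branch, AcctNo)⁺ = {CustID, Branch, AcctNo}.
The closure contains neither all of Account1 = {CustID, Branch, AcctNo, OpenDate} nor all of Account2 = {Type, CustID, Branch, AcctNo, Balance, BCity}, so the common attributes are not a superkey of either fragment. The join is lossy.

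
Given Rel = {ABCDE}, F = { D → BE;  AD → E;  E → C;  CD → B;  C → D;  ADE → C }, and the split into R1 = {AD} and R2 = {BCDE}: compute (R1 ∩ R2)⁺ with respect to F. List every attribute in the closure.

BCDE

R1 ∩ R2 = {D}.
D → BE applies, adding BE
E → C applies, adding C
Closure: {BCDE}.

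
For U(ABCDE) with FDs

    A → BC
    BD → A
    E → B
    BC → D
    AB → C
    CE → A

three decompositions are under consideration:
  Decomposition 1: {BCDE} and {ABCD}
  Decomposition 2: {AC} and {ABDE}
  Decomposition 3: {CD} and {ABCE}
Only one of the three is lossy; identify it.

Decomposition 3

Decomposition 1: common = {BCD}, closure = {ABCD} → lossless.
Decomposition 2: common = {A}, closure = {ABCD} → lossless.
Decomposition 3: common = {C}, closure = {C} → lossy.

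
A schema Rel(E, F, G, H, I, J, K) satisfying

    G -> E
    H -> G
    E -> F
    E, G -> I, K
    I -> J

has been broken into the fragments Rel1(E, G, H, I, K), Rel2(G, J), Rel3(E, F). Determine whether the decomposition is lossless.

Chase test. Columns are E, F, G, H, I, J, K; row i has aⱼ where attribute j ∈ Reli, else bᵢⱼ.
Initial tableau (one row per fragment):
  row 1: a1 b12 a3 a4 a5 b16 a7
  row 2: b21 b22 a3 b24 b25 a6 b27
  row 3: a1 a2 b33 b34 b35 b36 b37
Rows 1 and 2 agree on G; apply G→E and equate their E entries.
Rows 1 and 2 agree on E; apply E→F and equate their F entries.
Rows 1 and 3 agree on E; apply E→F and equate their F entries.
Rows 1 and 2 agree on E, G; apply E, G→I, K and equate their I, K entries.
Rows 1 and 2 agree on I; apply I→J and equate their J entries.
Row 1 is now all distinguished symbols — the join is lossless.

Yes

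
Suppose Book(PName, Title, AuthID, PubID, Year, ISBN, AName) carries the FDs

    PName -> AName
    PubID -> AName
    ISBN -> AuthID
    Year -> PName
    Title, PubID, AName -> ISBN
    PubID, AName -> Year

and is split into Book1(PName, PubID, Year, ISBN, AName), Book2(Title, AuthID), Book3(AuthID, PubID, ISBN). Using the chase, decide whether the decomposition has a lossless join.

Chase test. Columns are PName, Title, AuthID, PubID, Year, ISBN, AName; row i has aⱼ where attribute j ∈ Booki, else bᵢⱼ.
Initial tableau (one row per fragment):
  row 1: a1 b12 b13 a4 a5 a6 a7
  row 2: b21 a2 a3 b24 b25 b26 b27
  row 3: b31 b32 a3 a4 b35 a6 b37
Rows 1 and 3 agree on PubID; apply PubID→AName and equate their AName entries.
Rows 1 and 3 agree on ISBN; apply ISBN→AuthID and equate their AuthID entries.
Rows 1 and 3 agree on PubID, AName; apply PubID, AName→Year and equate their Year entries.
Rows 1 and 3 agree on Year; apply Year→PName and equate their PName entries.
No row becomes fully distinguished — the join is lossy.

No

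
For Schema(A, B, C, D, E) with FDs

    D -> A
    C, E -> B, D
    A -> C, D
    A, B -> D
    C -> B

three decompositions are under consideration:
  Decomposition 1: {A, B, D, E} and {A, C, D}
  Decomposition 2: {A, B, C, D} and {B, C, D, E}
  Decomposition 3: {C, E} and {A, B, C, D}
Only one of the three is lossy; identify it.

Decomposition 1: common = {A, D}, closure = {A, B, C, D} → lossless.
Decomposition 2: common = {B, C, D}, closure = {A, B, C, D} → lossless.
Decomposition 3: common = {C}, closure = {B, C} → lossy.

Decomposition 3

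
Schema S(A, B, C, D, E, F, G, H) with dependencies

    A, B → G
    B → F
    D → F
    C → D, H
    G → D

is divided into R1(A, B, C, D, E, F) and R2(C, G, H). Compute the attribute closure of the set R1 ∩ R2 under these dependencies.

R1 ∩ R2 = {C}.
C → D, H applies, adding D, H
D → F applies, adding F
Closure: {C, D, F, H}.

C, D, F, H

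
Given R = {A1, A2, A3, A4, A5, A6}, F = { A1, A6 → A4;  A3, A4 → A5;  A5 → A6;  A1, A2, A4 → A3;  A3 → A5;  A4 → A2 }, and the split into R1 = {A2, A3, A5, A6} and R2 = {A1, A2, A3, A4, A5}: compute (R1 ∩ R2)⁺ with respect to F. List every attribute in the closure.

R1 ∩ R2 = {A2, A3, A5}.
A5 → A6 applies, adding A6
Closure: {A2, A3, A5, A6}.

A2, A3, A5, A6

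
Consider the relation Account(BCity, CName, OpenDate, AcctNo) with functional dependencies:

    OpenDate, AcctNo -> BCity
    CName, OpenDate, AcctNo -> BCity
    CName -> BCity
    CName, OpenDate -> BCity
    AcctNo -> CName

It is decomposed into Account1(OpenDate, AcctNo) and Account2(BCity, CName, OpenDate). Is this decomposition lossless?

No

Common attributes: Account1 ∩ Account2 = {OpenDate}.
No dependency enlarges {OpenDate}, so (OpenDate)⁺ = {OpenDate}.
The closure contains neither all of Account1 = {OpenDate, AcctNo} nor all of Account2 = {BCity, CName, OpenDate}, so the common attributes are not a superkey of either fragment. The join is lossy.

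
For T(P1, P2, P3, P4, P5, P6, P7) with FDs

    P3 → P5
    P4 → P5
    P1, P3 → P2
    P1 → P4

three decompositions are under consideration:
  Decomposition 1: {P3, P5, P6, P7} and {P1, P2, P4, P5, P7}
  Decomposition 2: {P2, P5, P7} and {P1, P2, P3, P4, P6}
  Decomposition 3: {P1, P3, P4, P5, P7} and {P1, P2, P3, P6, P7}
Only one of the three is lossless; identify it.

Decomposition 1: common = {P5, P7}, closure = {P5, P7} → lossy.
Decomposition 2: common = {P2}, closure = {P2} → lossy.
Decomposition 3: common = {P1, P3, P7}, closure = {P1, P2, P3, P4, P5, P7} → lossless.

Decomposition 3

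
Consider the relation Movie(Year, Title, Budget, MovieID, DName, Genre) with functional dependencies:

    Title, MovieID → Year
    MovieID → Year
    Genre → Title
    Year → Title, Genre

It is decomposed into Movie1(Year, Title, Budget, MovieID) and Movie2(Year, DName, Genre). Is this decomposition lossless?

Common attributes: Movie1 ∩ Movie2 = {Year}.
Closure of {Year}: Year → Title, Genre applies, adding Title, Genre. So (Year)⁺ = {Year, Title, Genre}.
The closure contains neither all of Movie1 = {Year, Title, Budget, MovieID} nor all of Movie2 = {Year, DName, Genre}, so the common attributes are not a superkey of either fragment. The join is lossy.

No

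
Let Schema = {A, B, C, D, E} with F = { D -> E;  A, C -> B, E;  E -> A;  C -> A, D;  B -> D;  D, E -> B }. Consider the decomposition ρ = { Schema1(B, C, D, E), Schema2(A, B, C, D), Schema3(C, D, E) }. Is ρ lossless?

Yes

Chase test. Columns are A, B, C, D, E; row i has aⱼ where attribute j ∈ Schemai, else bᵢⱼ.
Initial tableau (one row per fragment):
  row 1: b11 a2 a3 a4 a5
  row 2: a1 a2 a3 a4 b25
  row 3: b31 b32 a3 a4 a5
Rows 1 and 2 agree on D; apply D→E and equate their E entries.
Rows 1 and 2 agree on E; apply E→A and equate their A entries.
Rows 1 and 3 agree on E; apply E→A and equate their A entries.
Rows 1 and 3 agree on D, E; apply D, E→B and equate their B entries.
Row 1 is now all distinguished symbols — the join is lossless.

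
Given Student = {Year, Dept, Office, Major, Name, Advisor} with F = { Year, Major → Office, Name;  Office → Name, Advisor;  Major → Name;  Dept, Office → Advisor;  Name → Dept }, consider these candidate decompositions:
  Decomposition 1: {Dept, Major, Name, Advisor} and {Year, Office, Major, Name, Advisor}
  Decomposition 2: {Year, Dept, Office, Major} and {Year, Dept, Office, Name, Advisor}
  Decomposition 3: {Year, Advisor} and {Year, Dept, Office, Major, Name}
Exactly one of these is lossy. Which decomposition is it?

Decomposition 1: common = {Major, Name, Advisor}, closure = {Dept, Major, Name, Advisor} → lossless.
Decomposition 2: common = {Year, Dept, Office}, closure = {Year, Dept, Office, Name, Advisor} → lossless.
Decomposition 3: common = {Year}, closure = {Year} → lossy.

Decomposition 3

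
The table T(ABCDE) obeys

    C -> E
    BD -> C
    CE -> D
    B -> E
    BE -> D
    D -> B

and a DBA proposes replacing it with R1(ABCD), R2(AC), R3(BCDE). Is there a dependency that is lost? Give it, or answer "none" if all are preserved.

none

C → E lies within R3.
BD → C lies within R1.
CE → D lies within R3.
B → E lies within R3.
BE → D lies within R3.
D → B lies within R1.
Every dependency is enforceable on the fragments, so the decomposition is dependency-preserving.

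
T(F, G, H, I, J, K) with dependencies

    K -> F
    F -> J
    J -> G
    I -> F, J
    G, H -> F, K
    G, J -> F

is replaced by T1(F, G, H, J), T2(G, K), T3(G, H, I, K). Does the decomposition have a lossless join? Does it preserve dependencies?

Lossless test (chase): Rows 2 and 3 agree on K; apply K→F and equate their F entries. Rows 2 and 3 agree on F; apply F→J and equate their J entries. Rows 1 and 3 agree on G, H; apply G, H→F, K and equate their F, K entries. Rows 1 and 2 agree on F; apply F→J and equate their J entries. Row 3 is now all distinguished symbols — the join is lossless.
Dependency preservation: the restricted closure of {K} across the fragments never reaches {F}, so K → F cannot be enforced without a join — not preserved.

lossless but not dependency-preserving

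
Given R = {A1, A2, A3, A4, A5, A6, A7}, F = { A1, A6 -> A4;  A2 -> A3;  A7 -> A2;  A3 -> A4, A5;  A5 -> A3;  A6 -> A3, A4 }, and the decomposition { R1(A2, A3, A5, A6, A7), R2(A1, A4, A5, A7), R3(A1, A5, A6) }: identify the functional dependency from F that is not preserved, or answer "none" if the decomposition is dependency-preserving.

A1, A6 → A4: restricted closure across fragments reaches A4.
A2 → A3 lies within R1.
A7 → A2 lies within R1.
A3 → A4, A5: restricted closure across fragments reaches A4, A5.
A5 → A3 lies within R1.
A6 → A3, A4: restricted closure across fragments reaches A3, A4.
Every dependency is enforceable on the fragments, so the decomposition is dependency-preserving.

none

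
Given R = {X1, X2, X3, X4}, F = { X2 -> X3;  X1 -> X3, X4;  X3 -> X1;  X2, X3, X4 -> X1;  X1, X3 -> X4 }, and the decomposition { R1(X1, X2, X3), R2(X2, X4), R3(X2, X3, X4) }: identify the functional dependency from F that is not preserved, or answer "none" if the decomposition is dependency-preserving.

X2 → X3 lies within R1.
X1 → X3, X4: restricted closure across fragments reaches X3, X4.
X3 → X1 lies within R1.
X2, X3, X4 → X1: restricted closure across fragments reaches X1.
X1, X3 → X4: restricted closure across fragments reaches X4.
Every dependency is enforceable on the fragments, so the decomposition is dependency-preserving.

none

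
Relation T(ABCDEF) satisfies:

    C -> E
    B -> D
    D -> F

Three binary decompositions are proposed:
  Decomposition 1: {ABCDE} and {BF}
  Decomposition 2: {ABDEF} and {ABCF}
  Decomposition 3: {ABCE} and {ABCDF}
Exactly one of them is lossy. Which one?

Decomposition 1: common = {B}, closure = {BDF} → lossless.
Decomposition 2: common = {ABF}, closure = {ABDF} → lossy.
Decomposition 3: common = {ABC}, closure = {ABCDEF} → lossless.

Decomposition 2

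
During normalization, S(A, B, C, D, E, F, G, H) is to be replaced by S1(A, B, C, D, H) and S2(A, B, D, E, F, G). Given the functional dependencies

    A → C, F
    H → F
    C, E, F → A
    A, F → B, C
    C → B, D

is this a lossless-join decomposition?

Common attributes: S1 ∩ S2 = {A, B, D}.
Closure of {A, B, D}: A → C, F applies, adding C, F. So (A, B, D)⁺ = {A, B, C, D, F}.
The closure contains neither all of S1 = {A, B, C, D, H} nor all of S2 = {A, B, D, E, F, G}, so the common attributes are not a superkey of either fragment. The join is lossy.

No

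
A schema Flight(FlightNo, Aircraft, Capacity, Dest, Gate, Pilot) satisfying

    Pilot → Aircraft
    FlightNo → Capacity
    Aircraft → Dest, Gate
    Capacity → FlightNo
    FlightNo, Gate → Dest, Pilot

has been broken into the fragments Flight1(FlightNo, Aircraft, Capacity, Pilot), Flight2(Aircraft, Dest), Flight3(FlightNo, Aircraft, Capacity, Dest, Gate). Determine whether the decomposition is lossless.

Chase test. Columns are FlightNo, Aircraft, Capacity, Dest, Gate, Pilot; row i has aⱼ where attribute j ∈ Flighti, else bᵢⱼ.
Initial tableau (one row per fragment):
  row 1: a1 a2 a3 b14 b15 a6
  row 2: b21 a2 b23 a4 b25 b26
  row 3: a1 a2 a3 a4 a5 b36
Rows 1 and 2 agree on Aircraft; apply Aircraft→Dest, Gate and equate their Dest, Gate entries.
Rows 1 and 3 agree on Aircraft; apply Aircraft→Dest, Gate and equate their Dest, Gate entries.
Rows 1 and 3 agree on FlightNo, Gate; apply FlightNo, Gate→Dest, Pilot and equate their Dest, Pilot entries.
Row 1 is now all distinguished symbols — the join is lossless.

Yes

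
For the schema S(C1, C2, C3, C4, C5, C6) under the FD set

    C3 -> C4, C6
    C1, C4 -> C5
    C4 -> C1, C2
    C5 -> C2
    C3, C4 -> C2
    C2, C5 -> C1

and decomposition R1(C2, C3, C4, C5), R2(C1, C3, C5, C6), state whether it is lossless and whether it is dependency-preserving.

Lossless test: (C3, C5)⁺ = {C1, C2, C3, C4, C5, C6}, which contains all of one fragment — lossless.
Dependency preservation: C3 → C4, C6; C1, C4 → C5; C4 → C1, C2; C2, C5 → C1 are not contained in any single fragment, but the restricted closure of each left-hand side across the fragments still reaches the right-hand side; the remaining FDs each lie inside some fragment. All dependencies are preserved.

lossless and dependency-preserving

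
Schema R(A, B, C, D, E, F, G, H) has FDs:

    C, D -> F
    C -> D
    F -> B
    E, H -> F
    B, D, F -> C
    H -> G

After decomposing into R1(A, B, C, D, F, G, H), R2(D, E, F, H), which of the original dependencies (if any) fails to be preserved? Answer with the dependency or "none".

none

C, D → F lies within R1.
C → D lies within R1.
F → B lies within R1.
E, H → F lies within R2.
B, D, F → C lies within R1.
H → G lies within R1.
Every dependency is enforceable on the fragments, so the decomposition is dependency-preserving.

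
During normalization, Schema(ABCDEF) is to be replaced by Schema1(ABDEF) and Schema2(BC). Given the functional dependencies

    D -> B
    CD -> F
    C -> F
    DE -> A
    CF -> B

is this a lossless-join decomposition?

No

Common attributes: Schema1 ∩ Schema2 = {B}.
No dependency enlarges {B}, so (B)⁺ = {B}.
The closure contains neither all of Schema1 = {ABDEF} nor all of Schema2 = {BC}, so the common attributes are not a superkey of either fragment. The join is lossy.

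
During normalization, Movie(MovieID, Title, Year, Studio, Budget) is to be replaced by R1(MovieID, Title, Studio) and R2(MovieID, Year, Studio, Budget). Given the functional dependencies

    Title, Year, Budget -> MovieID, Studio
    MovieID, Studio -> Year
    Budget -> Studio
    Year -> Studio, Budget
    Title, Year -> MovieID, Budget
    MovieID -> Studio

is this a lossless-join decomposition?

Yes

Common attributes: R1 ∩ R2 = {MovieID, Studio}.
Closure of {MovieID, Studio}: MovieID, Studio → Year applies, adding Year; Year → Studio, Budget applies, adding Budget. So (MovieID, Studio)⁺ = {MovieID, Year, Studio, Budget}.
This closure contains every attribute of R2, so R1 ∩ R2 → R2. The join is lossless.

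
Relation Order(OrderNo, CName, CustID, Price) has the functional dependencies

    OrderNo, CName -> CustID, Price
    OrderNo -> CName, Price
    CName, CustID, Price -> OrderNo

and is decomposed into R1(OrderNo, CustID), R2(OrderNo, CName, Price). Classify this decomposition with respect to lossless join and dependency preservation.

Lossless test: (OrderNo)⁺ = {OrderNo, CName, CustID, Price}, which contains all of one fragment — lossless.
Dependency preservation: the restricted closure of {CName, CustID, Price} across the fragments never reaches {OrderNo}, so CName, CustID, Price → OrderNo cannot be enforced without a join — not preserved.

lossless but not dependency-preserving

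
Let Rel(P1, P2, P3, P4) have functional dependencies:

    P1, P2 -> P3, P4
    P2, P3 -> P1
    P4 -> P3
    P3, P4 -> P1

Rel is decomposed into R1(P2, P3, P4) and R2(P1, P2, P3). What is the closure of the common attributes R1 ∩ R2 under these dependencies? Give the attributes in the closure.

R1 ∩ R2 = {P2, P3}.
P2, P3 → P1 applies, adding P1
P1, P2 → P3, P4 applies, adding P4
Closure: {P1, P2, P3, P4}.

P1, P2, P3, P4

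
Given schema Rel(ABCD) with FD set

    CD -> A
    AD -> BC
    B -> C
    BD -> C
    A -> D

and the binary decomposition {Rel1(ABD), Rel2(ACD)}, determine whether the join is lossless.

Yes

Common attributes: Rel1 ∩ Rel2 = {AD}.
Closure of {AD}: AD → BC applies, adding BC. So (AD)⁺ = {ABCD}.
This closure contains every attribute of Rel1, so Rel1 ∩ Rel2 → Rel1. The join is lossless.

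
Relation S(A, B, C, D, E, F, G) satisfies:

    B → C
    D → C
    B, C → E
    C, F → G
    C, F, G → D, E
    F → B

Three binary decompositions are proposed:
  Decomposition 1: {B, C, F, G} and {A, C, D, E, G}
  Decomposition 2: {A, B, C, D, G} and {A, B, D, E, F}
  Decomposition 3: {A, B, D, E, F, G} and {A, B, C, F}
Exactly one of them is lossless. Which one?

Decomposition 1: common = {C, G}, closure = {C, G} → lossy.
Decomposition 2: common = {A, B, D}, closure = {A, B, C, D, E} → lossy.
Decomposition 3: common = {A, B, F}, closure = {A, B, C, D, E, F, G} → lossless.

Decomposition 3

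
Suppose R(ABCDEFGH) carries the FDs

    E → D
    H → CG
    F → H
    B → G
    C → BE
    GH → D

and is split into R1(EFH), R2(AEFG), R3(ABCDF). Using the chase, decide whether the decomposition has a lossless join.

Chase test. Columns are ABCDEFGH; row i has aⱼ where attribute j ∈ Ri, else bᵢⱼ.
Initial tableau (one row per fragment):
  row 1: b11 b12 b13 b14 a5 a6 b17 a8
  row 2: a1 b22 b23 b24 a5 a6 a7 b28
  row 3: a1 a2 a3 a4 b35 a6 b37 b38
Rows 1 and 2 agree on E; apply E→D and equate their D entries.
Rows 1 and 2 agree on F; apply F→H and equate their H entries.
Rows 1 and 3 agree on F; apply F→H and equate their H entries.
Rows 1 and 2 agree on H; apply H→CG and equate their CG entries.
Rows 1 and 3 agree on H; apply H→CG and equate their CG entries.
Rows 1 and 2 agree on C; apply C→BE and equate their BE entries.
Rows 1 and 3 agree on C; apply C→BE and equate their BE entries.
Rows 1 and 3 agree on GH; apply GH→D and equate their D entries.
Row 2 is now all distinguished symbols — the join is lossless.

Yes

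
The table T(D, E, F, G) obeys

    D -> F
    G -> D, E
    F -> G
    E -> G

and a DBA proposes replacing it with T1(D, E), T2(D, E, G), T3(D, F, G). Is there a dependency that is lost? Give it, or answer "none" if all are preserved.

none

D → F lies within T3.
G → D, E lies within T2.
F → G lies within T3.
E → G lies within T2.
Every dependency is enforceable on the fragments, so the decomposition is dependency-preserving.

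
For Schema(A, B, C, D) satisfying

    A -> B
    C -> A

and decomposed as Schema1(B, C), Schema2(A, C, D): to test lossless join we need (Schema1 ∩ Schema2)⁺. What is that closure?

A, B, C

Schema1 ∩ Schema2 = {C}.
C → A applies, adding A
A → B applies, adding B
Closure: {A, B, C}.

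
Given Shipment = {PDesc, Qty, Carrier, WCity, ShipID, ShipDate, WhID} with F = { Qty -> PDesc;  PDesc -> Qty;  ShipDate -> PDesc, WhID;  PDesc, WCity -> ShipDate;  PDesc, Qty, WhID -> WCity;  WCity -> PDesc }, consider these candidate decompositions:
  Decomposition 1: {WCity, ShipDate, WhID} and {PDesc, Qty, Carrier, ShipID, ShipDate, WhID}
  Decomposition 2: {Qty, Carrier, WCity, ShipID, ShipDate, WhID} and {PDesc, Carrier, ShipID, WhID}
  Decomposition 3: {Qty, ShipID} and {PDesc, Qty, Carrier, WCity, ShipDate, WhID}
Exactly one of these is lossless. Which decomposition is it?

Decomposition 1: common = {ShipDate, WhID}, closure = {PDesc, Qty, WCity, ShipDate, WhID} → lossless.
Decomposition 2: common = {Carrier, ShipID, WhID}, closure = {Carrier, ShipID, WhID} → lossy.
Decomposition 3: common = {Qty}, closure = {PDesc, Qty} → lossy.

Decomposition 1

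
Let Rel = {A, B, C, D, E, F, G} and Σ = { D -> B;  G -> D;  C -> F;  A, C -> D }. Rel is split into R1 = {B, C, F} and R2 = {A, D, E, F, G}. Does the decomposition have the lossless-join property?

Common attributes: R1 ∩ R2 = {F}.
No dependency enlarges {F}, so (F)⁺ = {F}.
The closure contains neither all of R1 = {B, C, F} nor all of R2 = {A, D, E, F, G}, so the common attributes are not a superkey of either fragment. The join is lossy.

No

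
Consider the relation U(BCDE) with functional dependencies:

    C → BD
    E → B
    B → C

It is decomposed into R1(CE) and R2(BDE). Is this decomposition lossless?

Yes

Common attributes: R1 ∩ R2 = {E}.
Closure of {E}: E → B applies, adding B; B → C applies, adding C; C → BD applies, adding D. So (E)⁺ = {BCDE}.
This closure contains every attribute of R1, so R1 ∩ R2 → R1. The join is lossless.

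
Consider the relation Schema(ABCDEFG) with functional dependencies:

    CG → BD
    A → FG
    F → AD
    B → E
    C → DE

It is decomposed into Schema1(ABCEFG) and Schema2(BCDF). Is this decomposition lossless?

Yes

Common attributes: Schema1 ∩ Schema2 = {BCF}.
Closure of {BCF}: F → AD applies, adding AD; B → E applies, adding E; A → FG applies, adding G. So (BCF)⁺ = {ABCDEFG}.
This closure contains every attribute of Schema1, so Schema1 ∩ Schema2 → Schema1. The join is lossless.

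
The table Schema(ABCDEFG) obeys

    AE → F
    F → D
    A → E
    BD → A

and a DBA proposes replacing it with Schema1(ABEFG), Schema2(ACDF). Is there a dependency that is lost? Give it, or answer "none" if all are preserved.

BD → A

Check BD → A: no single fragment contains all of {ABD}, and the restricted closure of {BD} across the fragments never reaches {A}.
AE → F is preserved.
F → D is preserved.
A → E is preserved.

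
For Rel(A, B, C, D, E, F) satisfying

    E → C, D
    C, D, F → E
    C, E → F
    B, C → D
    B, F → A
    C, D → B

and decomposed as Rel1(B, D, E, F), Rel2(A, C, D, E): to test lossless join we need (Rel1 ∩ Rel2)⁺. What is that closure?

Rel1 ∩ Rel2 = {D, E}.
E → C, D applies, adding C
C, E → F applies, adding F
C, D → B applies, adding B
B, F → A applies, adding A
Closure: {A, B, C, D, E, F}.

A, B, C, D, E, F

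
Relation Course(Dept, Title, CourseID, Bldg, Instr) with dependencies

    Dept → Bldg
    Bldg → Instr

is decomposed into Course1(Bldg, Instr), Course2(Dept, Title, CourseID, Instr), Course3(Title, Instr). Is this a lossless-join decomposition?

Chase test. Columns are Dept, Title, CourseID, Bldg, Instr; row i has aⱼ where attribute j ∈ Coursei, else bᵢⱼ.
Initial tableau (one row per fragment):
  row 1: b11 b12 b13 a4 a5
  row 2: a1 a2 a3 b24 a5
  row 3: b31 a2 b33 b34 a5
No row becomes fully distinguished — the join is lossy.

No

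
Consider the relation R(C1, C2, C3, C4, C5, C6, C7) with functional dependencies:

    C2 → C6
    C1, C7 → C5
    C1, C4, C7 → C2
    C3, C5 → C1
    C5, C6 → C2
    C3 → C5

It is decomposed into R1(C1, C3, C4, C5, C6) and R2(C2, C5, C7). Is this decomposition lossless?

Common attributes: R1 ∩ R2 = {C5}.
No dependency enlarges {C5}, so (C5)⁺ = {C5}.
The closure contains neither all of R1 = {C1, C3, C4, C5, C6} nor all of R2 = {C2, C5, C7}, so the common attributes are not a superkey of either fragment. The join is lossy.

No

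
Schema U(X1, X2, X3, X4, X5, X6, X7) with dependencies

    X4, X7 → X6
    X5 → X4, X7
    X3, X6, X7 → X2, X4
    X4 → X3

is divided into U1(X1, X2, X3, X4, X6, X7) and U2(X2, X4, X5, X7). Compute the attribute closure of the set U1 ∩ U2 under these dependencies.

X2, X3, X4, X6, X7

U1 ∩ U2 = {X2, X4, X7}.
X4, X7 → X6 applies, adding X6
X4 → X3 applies, adding X3
Closure: {X2, X3, X4, X6, X7}.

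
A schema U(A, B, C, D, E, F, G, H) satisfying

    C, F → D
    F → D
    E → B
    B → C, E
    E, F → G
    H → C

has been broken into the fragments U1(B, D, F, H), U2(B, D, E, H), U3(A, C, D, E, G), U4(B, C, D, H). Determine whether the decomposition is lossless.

Chase test. Columns are A, B, C, D, E, F, G, H; row i has aⱼ where attribute j ∈ Ui, else bᵢⱼ.
Initial tableau (one row per fragment):
  row 1: b11 a2 b13 a4 b15 a6 b17 a8
  row 2: b21 a2 b23 a4 a5 b26 b27 a8
  row 3: a1 b32 a3 a4 a5 b36 a7 b38
  row 4: b41 a2 a3 a4 b45 b46 b47 a8
Rows 2 and 3 agree on E; apply E→B and equate their B entries.
Rows 1 and 2 agree on B; apply B→C, E and equate their C, E entries.
Rows 1 and 3 agree on B; apply B→C, E and equate their C, E entries.
Rows 1 and 4 agree on B; apply B→C, E and equate their C, E entries.
No row becomes fully distinguished — the join is lossy.

No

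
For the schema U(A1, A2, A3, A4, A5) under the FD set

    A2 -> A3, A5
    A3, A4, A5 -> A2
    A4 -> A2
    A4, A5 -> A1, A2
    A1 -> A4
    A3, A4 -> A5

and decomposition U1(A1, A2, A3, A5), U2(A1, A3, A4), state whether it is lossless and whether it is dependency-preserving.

lossless and dependency-preserving

Lossless test: (A1, A3)⁺ = {A1, A2, A3, A4, A5}, which contains all of one fragment — lossless.
Dependency preservation: A3, A4, A5 → A2; A4 → A2; A4, A5 → A1, A2; A3, A4 → A5 are not contained in any single fragment, but the restricted closure of each left-hand side across the fragments still reaches the right-hand side; the remaining FDs each lie inside some fragment. All dependencies are preserved.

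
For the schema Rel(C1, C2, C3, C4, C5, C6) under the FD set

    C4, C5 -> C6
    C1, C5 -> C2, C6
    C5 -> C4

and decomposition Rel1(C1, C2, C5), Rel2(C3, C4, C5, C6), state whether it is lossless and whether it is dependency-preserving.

Lossless test: (C5)⁺ = {C4, C5, C6}, which is a superkey of neither fragment — lossy.
Dependency preservation: C1, C5 → C2, C6 is not contained in any single fragment, but the restricted closure of its left-hand side across the fragments still reaches the right-hand side; the remaining FDs each lie inside some fragment. All dependencies are preserved.

lossy but dependency-preserving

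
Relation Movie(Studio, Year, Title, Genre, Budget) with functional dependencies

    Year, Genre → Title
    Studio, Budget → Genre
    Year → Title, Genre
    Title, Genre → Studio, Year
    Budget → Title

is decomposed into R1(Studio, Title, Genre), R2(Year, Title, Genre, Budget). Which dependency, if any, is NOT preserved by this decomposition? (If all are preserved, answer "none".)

Studio, Budget → Genre

Check Studio, Budget → Genre: no single fragment contains all of {Studio, Genre, Budget}, and the restricted closure of {Studio, Budget} across the fragments never reaches {Genre}.
Year, Genre → Title is preserved.
Year → Title, Genre is preserved.
Title, Genre → Studio, Year is preserved.
Budget → Title is preserved.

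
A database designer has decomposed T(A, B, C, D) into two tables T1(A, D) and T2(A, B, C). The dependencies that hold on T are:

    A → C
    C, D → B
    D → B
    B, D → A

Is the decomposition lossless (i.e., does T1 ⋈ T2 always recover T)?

No

Common attributes: T1 ∩ T2 = {A}.
Closure of {A}: A → C applies, adding C. So (A)⁺ = {A, C}.
The closure contains neither all of T1 = {A, D} nor all of T2 = {A, B, C}, so the common attributes are not a superkey of either fragment. The join is lossy.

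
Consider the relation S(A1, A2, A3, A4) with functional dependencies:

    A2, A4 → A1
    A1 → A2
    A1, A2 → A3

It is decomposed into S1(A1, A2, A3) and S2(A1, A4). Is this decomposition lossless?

Yes

Common attributes: S1 ∩ S2 = {A1}.
Closure of {A1}: A1 → A2 applies, adding A2; A1, A2 → A3 applies, adding A3. So (A1)⁺ = {A1, A2, A3}.
This closure contains every attribute of S1, so S1 ∩ S2 → S1. The join is lossless.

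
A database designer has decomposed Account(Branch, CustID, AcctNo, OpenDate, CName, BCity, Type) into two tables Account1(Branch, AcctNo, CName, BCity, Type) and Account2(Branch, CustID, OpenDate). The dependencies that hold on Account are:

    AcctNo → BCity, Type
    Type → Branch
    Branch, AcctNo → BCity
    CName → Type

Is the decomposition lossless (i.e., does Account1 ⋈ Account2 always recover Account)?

Common attributes: Account1 ∩ Account2 = {Branch}.
No dependency enlarges {Branch}, so (Branch)⁺ = {Branch}.
The closure contains neither all of Account1 = {Branch, AcctNo, CName, BCity, Type} nor all of Account2 = {Branch, CustID, OpenDate}, so the common attributes are not a superkey of either fragment. The join is lossy.

No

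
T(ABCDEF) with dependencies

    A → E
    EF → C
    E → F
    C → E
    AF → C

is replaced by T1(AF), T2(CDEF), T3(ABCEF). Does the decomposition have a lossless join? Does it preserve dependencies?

lossy but dependency-preserving

Lossless test (chase): Rows 1 and 3 agree on A; apply A→E and equate their E entries. Rows 1 and 2 agree on EF; apply EF→C and equate their C entries. No row becomes fully distinguished — the join is lossy.
Dependency preservation: every FD's attributes lie within a single fragment, so each can be enforced locally — preserved.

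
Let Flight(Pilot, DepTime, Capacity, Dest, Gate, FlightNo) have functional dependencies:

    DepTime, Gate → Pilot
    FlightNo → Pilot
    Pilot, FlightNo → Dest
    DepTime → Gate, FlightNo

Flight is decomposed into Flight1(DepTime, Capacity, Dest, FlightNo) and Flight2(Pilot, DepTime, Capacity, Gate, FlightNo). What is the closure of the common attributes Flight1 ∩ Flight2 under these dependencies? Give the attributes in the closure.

Pilot, DepTime, Capacity, Dest, Gate, FlightNo

Flight1 ∩ Flight2 = {DepTime, Capacity, FlightNo}.
FlightNo → Pilot applies, adding Pilot
Pilot, FlightNo → Dest applies, adding Dest
DepTime → Gate, FlightNo applies, adding Gate
Closure: {Pilot, DepTime, Capacity, Dest, Gate, FlightNo}.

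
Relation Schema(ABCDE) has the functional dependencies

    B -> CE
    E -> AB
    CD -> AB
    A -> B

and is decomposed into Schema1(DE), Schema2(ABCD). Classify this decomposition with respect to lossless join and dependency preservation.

lossy and not dependency-preserving

Lossless test: (D)⁺ = {D}, which is a superkey of neither fragment — lossy.
Dependency preservation: the restricted closure of {B} across the fragments never reaches {CE}, so B → CE cannot be enforced without a join — not preserved.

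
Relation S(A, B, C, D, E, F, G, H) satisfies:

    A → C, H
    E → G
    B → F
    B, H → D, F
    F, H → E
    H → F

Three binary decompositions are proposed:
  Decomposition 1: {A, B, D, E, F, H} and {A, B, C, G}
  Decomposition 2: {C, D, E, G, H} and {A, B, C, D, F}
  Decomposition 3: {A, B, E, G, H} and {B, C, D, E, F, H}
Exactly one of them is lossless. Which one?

Decomposition 1: common = {A, B}, closure = {A, B, C, D, E, F, G, H} → lossless.
Decomposition 2: common = {C, D}, closure = {C, D} → lossy.
Decomposition 3: common = {B, E, H}, closure = {B, D, E, F, G, H} → lossy.

Decomposition 1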